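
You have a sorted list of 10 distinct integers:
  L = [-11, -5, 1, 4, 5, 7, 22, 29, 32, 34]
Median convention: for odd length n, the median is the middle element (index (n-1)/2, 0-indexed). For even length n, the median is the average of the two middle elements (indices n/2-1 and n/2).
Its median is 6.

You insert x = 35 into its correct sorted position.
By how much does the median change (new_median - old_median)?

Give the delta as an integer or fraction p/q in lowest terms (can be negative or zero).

Old median = 6
After inserting x = 35: new sorted = [-11, -5, 1, 4, 5, 7, 22, 29, 32, 34, 35]
New median = 7
Delta = 7 - 6 = 1

Answer: 1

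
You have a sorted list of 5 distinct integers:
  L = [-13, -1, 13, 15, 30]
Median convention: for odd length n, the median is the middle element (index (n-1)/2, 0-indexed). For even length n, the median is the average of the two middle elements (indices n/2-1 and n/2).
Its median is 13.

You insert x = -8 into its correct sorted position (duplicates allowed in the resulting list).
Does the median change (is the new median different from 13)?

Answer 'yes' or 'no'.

Old median = 13
Insert x = -8
New median = 6
Changed? yes

Answer: yes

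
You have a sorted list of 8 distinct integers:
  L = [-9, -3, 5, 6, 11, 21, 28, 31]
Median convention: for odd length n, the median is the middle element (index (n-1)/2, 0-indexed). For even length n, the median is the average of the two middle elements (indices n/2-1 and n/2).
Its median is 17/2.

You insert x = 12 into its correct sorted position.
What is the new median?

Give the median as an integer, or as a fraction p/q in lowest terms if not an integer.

Old list (sorted, length 8): [-9, -3, 5, 6, 11, 21, 28, 31]
Old median = 17/2
Insert x = 12
Old length even (8). Middle pair: indices 3,4 = 6,11.
New length odd (9). New median = single middle element.
x = 12: 5 elements are < x, 3 elements are > x.
New sorted list: [-9, -3, 5, 6, 11, 12, 21, 28, 31]
New median = 11

Answer: 11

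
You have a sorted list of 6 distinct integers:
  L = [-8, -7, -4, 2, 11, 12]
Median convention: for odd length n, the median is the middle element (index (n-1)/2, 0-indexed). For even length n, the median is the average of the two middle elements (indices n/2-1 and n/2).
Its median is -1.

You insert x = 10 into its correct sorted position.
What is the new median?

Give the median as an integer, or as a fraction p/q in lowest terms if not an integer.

Answer: 2

Derivation:
Old list (sorted, length 6): [-8, -7, -4, 2, 11, 12]
Old median = -1
Insert x = 10
Old length even (6). Middle pair: indices 2,3 = -4,2.
New length odd (7). New median = single middle element.
x = 10: 4 elements are < x, 2 elements are > x.
New sorted list: [-8, -7, -4, 2, 10, 11, 12]
New median = 2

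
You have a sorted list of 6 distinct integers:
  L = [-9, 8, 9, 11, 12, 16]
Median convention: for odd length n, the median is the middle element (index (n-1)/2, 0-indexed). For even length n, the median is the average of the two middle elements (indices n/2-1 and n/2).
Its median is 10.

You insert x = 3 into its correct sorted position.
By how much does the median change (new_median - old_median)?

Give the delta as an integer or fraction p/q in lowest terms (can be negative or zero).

Answer: -1

Derivation:
Old median = 10
After inserting x = 3: new sorted = [-9, 3, 8, 9, 11, 12, 16]
New median = 9
Delta = 9 - 10 = -1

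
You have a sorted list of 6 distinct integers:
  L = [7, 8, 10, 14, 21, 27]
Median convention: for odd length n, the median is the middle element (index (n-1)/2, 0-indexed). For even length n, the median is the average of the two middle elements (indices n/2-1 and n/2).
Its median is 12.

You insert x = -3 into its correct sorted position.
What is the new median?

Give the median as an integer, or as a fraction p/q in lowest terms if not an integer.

Old list (sorted, length 6): [7, 8, 10, 14, 21, 27]
Old median = 12
Insert x = -3
Old length even (6). Middle pair: indices 2,3 = 10,14.
New length odd (7). New median = single middle element.
x = -3: 0 elements are < x, 6 elements are > x.
New sorted list: [-3, 7, 8, 10, 14, 21, 27]
New median = 10

Answer: 10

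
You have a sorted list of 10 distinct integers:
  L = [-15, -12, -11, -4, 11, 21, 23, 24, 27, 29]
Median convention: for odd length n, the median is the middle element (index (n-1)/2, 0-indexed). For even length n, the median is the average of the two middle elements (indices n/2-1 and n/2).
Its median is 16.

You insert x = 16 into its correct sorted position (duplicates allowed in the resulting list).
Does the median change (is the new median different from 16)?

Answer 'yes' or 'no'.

Old median = 16
Insert x = 16
New median = 16
Changed? no

Answer: no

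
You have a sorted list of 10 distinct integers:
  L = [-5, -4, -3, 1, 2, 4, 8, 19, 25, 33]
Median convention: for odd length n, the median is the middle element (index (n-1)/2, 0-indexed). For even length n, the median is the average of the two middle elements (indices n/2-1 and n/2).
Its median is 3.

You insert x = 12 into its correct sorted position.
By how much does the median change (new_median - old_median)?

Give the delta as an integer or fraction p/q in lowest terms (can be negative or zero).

Old median = 3
After inserting x = 12: new sorted = [-5, -4, -3, 1, 2, 4, 8, 12, 19, 25, 33]
New median = 4
Delta = 4 - 3 = 1

Answer: 1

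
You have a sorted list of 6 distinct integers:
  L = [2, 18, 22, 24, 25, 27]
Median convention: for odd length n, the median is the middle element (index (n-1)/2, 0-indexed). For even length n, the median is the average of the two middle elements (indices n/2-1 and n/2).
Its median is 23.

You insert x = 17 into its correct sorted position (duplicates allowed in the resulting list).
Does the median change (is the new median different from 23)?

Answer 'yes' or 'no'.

Answer: yes

Derivation:
Old median = 23
Insert x = 17
New median = 22
Changed? yes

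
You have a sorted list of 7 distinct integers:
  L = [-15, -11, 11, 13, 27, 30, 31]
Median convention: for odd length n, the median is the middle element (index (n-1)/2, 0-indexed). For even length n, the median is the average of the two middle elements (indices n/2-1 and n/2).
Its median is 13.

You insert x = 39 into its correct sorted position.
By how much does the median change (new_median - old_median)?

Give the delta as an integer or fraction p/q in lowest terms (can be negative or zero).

Old median = 13
After inserting x = 39: new sorted = [-15, -11, 11, 13, 27, 30, 31, 39]
New median = 20
Delta = 20 - 13 = 7

Answer: 7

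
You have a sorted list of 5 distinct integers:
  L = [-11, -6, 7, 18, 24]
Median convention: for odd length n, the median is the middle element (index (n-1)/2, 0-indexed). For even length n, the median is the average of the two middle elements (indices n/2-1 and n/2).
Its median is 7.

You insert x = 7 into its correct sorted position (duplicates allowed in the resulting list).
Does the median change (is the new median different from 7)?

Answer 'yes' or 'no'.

Answer: no

Derivation:
Old median = 7
Insert x = 7
New median = 7
Changed? no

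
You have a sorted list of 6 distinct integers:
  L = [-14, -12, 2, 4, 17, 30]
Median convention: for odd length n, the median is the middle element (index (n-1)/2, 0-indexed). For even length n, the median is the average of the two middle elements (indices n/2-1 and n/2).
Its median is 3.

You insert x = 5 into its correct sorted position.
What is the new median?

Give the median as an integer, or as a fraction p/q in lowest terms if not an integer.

Old list (sorted, length 6): [-14, -12, 2, 4, 17, 30]
Old median = 3
Insert x = 5
Old length even (6). Middle pair: indices 2,3 = 2,4.
New length odd (7). New median = single middle element.
x = 5: 4 elements are < x, 2 elements are > x.
New sorted list: [-14, -12, 2, 4, 5, 17, 30]
New median = 4

Answer: 4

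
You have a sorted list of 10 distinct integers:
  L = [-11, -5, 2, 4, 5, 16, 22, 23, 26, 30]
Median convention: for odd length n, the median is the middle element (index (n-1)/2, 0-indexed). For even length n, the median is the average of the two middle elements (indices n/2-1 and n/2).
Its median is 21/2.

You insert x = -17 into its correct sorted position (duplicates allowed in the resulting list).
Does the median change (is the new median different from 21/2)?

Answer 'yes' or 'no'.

Old median = 21/2
Insert x = -17
New median = 5
Changed? yes

Answer: yes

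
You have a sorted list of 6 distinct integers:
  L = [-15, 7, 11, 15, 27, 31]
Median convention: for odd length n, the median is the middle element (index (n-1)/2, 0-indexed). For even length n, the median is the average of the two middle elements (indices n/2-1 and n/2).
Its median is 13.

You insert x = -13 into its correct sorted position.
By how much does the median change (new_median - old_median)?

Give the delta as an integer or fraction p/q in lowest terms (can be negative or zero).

Old median = 13
After inserting x = -13: new sorted = [-15, -13, 7, 11, 15, 27, 31]
New median = 11
Delta = 11 - 13 = -2

Answer: -2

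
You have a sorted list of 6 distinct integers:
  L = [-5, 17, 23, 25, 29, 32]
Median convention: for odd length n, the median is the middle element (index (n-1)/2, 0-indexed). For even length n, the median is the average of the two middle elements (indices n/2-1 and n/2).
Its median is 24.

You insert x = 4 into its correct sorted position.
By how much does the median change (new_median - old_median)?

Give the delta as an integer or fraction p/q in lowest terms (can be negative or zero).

Answer: -1

Derivation:
Old median = 24
After inserting x = 4: new sorted = [-5, 4, 17, 23, 25, 29, 32]
New median = 23
Delta = 23 - 24 = -1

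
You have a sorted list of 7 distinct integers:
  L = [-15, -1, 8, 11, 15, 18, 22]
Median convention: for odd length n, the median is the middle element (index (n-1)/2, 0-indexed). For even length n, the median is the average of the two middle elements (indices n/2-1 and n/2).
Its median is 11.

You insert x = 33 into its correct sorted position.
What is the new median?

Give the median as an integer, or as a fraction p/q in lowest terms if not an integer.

Answer: 13

Derivation:
Old list (sorted, length 7): [-15, -1, 8, 11, 15, 18, 22]
Old median = 11
Insert x = 33
Old length odd (7). Middle was index 3 = 11.
New length even (8). New median = avg of two middle elements.
x = 33: 7 elements are < x, 0 elements are > x.
New sorted list: [-15, -1, 8, 11, 15, 18, 22, 33]
New median = 13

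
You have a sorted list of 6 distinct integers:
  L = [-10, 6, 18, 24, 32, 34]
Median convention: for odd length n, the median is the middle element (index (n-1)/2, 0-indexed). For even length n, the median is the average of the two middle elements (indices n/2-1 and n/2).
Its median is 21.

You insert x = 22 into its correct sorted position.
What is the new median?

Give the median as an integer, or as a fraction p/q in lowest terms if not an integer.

Old list (sorted, length 6): [-10, 6, 18, 24, 32, 34]
Old median = 21
Insert x = 22
Old length even (6). Middle pair: indices 2,3 = 18,24.
New length odd (7). New median = single middle element.
x = 22: 3 elements are < x, 3 elements are > x.
New sorted list: [-10, 6, 18, 22, 24, 32, 34]
New median = 22

Answer: 22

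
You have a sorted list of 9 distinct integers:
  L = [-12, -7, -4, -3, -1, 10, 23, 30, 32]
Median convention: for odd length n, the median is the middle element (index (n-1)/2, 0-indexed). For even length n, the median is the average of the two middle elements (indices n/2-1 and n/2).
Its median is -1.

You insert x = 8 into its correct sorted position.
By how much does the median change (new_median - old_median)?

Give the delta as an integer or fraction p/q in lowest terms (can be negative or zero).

Answer: 9/2

Derivation:
Old median = -1
After inserting x = 8: new sorted = [-12, -7, -4, -3, -1, 8, 10, 23, 30, 32]
New median = 7/2
Delta = 7/2 - -1 = 9/2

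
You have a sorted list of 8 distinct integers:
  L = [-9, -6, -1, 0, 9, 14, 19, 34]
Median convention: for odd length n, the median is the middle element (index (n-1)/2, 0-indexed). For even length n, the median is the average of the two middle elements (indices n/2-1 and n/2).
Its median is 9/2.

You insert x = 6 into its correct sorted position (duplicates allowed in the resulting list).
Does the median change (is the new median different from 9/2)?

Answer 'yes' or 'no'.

Answer: yes

Derivation:
Old median = 9/2
Insert x = 6
New median = 6
Changed? yes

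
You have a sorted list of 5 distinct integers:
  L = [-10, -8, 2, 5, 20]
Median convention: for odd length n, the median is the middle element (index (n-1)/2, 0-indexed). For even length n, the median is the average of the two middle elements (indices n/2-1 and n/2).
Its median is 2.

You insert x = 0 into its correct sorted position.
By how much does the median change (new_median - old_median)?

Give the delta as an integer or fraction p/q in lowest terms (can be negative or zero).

Answer: -1

Derivation:
Old median = 2
After inserting x = 0: new sorted = [-10, -8, 0, 2, 5, 20]
New median = 1
Delta = 1 - 2 = -1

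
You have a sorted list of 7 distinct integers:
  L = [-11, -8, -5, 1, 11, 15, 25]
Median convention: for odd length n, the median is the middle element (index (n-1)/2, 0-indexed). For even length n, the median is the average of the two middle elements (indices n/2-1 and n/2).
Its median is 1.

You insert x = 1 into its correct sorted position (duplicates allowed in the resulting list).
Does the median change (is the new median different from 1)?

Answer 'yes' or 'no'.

Answer: no

Derivation:
Old median = 1
Insert x = 1
New median = 1
Changed? no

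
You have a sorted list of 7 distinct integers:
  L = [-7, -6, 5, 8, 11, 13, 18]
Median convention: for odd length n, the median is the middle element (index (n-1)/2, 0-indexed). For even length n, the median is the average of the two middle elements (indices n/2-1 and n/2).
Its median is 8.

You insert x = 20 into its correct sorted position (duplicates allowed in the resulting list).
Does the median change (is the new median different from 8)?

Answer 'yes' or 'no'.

Old median = 8
Insert x = 20
New median = 19/2
Changed? yes

Answer: yes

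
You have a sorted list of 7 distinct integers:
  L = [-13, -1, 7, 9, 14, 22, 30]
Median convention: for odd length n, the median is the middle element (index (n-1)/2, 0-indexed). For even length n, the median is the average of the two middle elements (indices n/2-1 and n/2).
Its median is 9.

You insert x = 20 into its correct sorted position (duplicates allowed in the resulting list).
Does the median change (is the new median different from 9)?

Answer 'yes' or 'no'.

Answer: yes

Derivation:
Old median = 9
Insert x = 20
New median = 23/2
Changed? yes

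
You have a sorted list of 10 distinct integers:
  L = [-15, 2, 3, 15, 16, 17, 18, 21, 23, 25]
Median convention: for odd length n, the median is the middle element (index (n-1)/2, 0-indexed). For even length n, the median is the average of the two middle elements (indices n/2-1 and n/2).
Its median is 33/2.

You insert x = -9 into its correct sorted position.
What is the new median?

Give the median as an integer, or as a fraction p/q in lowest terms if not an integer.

Old list (sorted, length 10): [-15, 2, 3, 15, 16, 17, 18, 21, 23, 25]
Old median = 33/2
Insert x = -9
Old length even (10). Middle pair: indices 4,5 = 16,17.
New length odd (11). New median = single middle element.
x = -9: 1 elements are < x, 9 elements are > x.
New sorted list: [-15, -9, 2, 3, 15, 16, 17, 18, 21, 23, 25]
New median = 16

Answer: 16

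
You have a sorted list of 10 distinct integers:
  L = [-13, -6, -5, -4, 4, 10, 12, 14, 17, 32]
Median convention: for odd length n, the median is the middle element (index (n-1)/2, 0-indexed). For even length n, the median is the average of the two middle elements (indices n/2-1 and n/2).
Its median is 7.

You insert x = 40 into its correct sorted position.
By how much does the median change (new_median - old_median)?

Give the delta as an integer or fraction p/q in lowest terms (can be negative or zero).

Old median = 7
After inserting x = 40: new sorted = [-13, -6, -5, -4, 4, 10, 12, 14, 17, 32, 40]
New median = 10
Delta = 10 - 7 = 3

Answer: 3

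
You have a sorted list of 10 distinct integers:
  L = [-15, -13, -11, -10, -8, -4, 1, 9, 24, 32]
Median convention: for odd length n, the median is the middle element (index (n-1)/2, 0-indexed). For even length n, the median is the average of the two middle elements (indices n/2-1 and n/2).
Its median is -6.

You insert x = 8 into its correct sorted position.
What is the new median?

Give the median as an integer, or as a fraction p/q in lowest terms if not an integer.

Answer: -4

Derivation:
Old list (sorted, length 10): [-15, -13, -11, -10, -8, -4, 1, 9, 24, 32]
Old median = -6
Insert x = 8
Old length even (10). Middle pair: indices 4,5 = -8,-4.
New length odd (11). New median = single middle element.
x = 8: 7 elements are < x, 3 elements are > x.
New sorted list: [-15, -13, -11, -10, -8, -4, 1, 8, 9, 24, 32]
New median = -4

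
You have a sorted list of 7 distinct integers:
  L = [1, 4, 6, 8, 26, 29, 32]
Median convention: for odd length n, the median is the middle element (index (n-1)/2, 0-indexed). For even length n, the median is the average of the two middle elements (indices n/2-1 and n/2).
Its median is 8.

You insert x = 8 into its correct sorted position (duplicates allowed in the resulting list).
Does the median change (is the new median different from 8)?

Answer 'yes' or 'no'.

Old median = 8
Insert x = 8
New median = 8
Changed? no

Answer: no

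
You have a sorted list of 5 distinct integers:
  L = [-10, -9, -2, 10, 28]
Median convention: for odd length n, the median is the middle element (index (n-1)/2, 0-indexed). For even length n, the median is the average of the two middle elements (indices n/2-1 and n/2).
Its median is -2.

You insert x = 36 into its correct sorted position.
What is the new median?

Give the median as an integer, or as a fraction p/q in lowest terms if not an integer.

Old list (sorted, length 5): [-10, -9, -2, 10, 28]
Old median = -2
Insert x = 36
Old length odd (5). Middle was index 2 = -2.
New length even (6). New median = avg of two middle elements.
x = 36: 5 elements are < x, 0 elements are > x.
New sorted list: [-10, -9, -2, 10, 28, 36]
New median = 4

Answer: 4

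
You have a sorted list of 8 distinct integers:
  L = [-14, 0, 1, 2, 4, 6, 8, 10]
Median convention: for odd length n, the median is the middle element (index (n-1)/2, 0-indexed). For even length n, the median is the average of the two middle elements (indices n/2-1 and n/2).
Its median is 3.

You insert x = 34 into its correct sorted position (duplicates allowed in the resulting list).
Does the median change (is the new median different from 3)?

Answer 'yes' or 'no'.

Answer: yes

Derivation:
Old median = 3
Insert x = 34
New median = 4
Changed? yes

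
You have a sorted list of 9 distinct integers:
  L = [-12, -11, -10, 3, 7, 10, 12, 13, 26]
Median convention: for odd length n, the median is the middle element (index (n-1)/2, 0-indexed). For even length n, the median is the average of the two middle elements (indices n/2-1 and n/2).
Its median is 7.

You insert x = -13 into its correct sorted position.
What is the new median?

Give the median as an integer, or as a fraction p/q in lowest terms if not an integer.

Answer: 5

Derivation:
Old list (sorted, length 9): [-12, -11, -10, 3, 7, 10, 12, 13, 26]
Old median = 7
Insert x = -13
Old length odd (9). Middle was index 4 = 7.
New length even (10). New median = avg of two middle elements.
x = -13: 0 elements are < x, 9 elements are > x.
New sorted list: [-13, -12, -11, -10, 3, 7, 10, 12, 13, 26]
New median = 5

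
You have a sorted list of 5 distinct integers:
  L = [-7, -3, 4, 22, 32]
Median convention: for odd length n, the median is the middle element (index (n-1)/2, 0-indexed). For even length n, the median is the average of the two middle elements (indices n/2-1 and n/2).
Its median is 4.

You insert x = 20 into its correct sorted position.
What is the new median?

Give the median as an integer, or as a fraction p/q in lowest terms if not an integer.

Old list (sorted, length 5): [-7, -3, 4, 22, 32]
Old median = 4
Insert x = 20
Old length odd (5). Middle was index 2 = 4.
New length even (6). New median = avg of two middle elements.
x = 20: 3 elements are < x, 2 elements are > x.
New sorted list: [-7, -3, 4, 20, 22, 32]
New median = 12

Answer: 12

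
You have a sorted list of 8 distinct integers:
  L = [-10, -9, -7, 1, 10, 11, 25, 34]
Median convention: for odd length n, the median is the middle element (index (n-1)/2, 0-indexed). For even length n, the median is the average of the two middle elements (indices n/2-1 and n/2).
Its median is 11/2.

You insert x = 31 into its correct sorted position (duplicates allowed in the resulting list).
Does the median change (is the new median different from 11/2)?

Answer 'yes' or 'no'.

Answer: yes

Derivation:
Old median = 11/2
Insert x = 31
New median = 10
Changed? yes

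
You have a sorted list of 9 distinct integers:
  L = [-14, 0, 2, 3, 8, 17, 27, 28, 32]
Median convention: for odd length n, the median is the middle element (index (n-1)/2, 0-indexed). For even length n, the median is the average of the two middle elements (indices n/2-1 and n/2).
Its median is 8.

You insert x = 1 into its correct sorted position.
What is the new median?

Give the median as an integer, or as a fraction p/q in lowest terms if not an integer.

Old list (sorted, length 9): [-14, 0, 2, 3, 8, 17, 27, 28, 32]
Old median = 8
Insert x = 1
Old length odd (9). Middle was index 4 = 8.
New length even (10). New median = avg of two middle elements.
x = 1: 2 elements are < x, 7 elements are > x.
New sorted list: [-14, 0, 1, 2, 3, 8, 17, 27, 28, 32]
New median = 11/2

Answer: 11/2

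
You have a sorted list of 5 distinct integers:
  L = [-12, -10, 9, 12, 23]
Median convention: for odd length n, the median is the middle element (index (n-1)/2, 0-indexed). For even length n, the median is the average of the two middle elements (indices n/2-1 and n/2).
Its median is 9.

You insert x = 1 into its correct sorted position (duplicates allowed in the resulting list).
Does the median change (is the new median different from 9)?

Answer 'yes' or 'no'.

Answer: yes

Derivation:
Old median = 9
Insert x = 1
New median = 5
Changed? yes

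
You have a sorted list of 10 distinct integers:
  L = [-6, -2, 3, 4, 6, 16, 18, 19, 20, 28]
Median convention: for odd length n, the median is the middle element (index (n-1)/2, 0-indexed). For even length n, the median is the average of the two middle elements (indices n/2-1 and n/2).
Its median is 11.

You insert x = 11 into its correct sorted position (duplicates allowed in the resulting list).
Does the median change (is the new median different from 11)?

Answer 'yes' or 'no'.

Answer: no

Derivation:
Old median = 11
Insert x = 11
New median = 11
Changed? no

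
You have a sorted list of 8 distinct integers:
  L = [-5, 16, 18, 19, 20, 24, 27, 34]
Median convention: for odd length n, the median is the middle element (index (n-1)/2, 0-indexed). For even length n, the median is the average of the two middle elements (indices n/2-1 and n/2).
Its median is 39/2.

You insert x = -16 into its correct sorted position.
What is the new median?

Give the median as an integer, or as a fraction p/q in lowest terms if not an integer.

Answer: 19

Derivation:
Old list (sorted, length 8): [-5, 16, 18, 19, 20, 24, 27, 34]
Old median = 39/2
Insert x = -16
Old length even (8). Middle pair: indices 3,4 = 19,20.
New length odd (9). New median = single middle element.
x = -16: 0 elements are < x, 8 elements are > x.
New sorted list: [-16, -5, 16, 18, 19, 20, 24, 27, 34]
New median = 19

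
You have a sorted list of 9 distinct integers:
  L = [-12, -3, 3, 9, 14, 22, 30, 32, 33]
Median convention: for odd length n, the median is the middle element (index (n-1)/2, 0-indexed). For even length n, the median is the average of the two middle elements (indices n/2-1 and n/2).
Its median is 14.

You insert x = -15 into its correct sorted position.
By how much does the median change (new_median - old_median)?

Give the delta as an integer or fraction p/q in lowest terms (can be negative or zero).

Answer: -5/2

Derivation:
Old median = 14
After inserting x = -15: new sorted = [-15, -12, -3, 3, 9, 14, 22, 30, 32, 33]
New median = 23/2
Delta = 23/2 - 14 = -5/2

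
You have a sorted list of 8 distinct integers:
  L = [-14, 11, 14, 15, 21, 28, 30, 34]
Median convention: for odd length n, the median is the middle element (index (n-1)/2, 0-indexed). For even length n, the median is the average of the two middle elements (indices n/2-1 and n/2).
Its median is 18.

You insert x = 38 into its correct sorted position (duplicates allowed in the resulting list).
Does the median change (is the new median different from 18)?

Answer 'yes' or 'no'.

Old median = 18
Insert x = 38
New median = 21
Changed? yes

Answer: yes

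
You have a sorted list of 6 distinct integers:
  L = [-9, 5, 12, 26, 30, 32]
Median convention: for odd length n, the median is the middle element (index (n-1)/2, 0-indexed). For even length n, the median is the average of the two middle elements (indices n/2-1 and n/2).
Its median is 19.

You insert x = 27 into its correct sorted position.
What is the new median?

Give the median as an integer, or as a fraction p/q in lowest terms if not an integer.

Answer: 26

Derivation:
Old list (sorted, length 6): [-9, 5, 12, 26, 30, 32]
Old median = 19
Insert x = 27
Old length even (6). Middle pair: indices 2,3 = 12,26.
New length odd (7). New median = single middle element.
x = 27: 4 elements are < x, 2 elements are > x.
New sorted list: [-9, 5, 12, 26, 27, 30, 32]
New median = 26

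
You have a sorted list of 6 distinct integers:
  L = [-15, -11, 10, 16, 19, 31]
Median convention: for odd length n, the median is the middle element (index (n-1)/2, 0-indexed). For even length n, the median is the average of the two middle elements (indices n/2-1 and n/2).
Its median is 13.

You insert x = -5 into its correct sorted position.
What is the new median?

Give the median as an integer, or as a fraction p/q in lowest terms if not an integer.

Old list (sorted, length 6): [-15, -11, 10, 16, 19, 31]
Old median = 13
Insert x = -5
Old length even (6). Middle pair: indices 2,3 = 10,16.
New length odd (7). New median = single middle element.
x = -5: 2 elements are < x, 4 elements are > x.
New sorted list: [-15, -11, -5, 10, 16, 19, 31]
New median = 10

Answer: 10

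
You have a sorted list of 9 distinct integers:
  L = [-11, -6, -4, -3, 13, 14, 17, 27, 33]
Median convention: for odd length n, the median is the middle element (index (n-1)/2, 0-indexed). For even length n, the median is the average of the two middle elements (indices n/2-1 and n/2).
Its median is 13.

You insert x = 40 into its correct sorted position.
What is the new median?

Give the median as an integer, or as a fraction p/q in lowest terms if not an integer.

Answer: 27/2

Derivation:
Old list (sorted, length 9): [-11, -6, -4, -3, 13, 14, 17, 27, 33]
Old median = 13
Insert x = 40
Old length odd (9). Middle was index 4 = 13.
New length even (10). New median = avg of two middle elements.
x = 40: 9 elements are < x, 0 elements are > x.
New sorted list: [-11, -6, -4, -3, 13, 14, 17, 27, 33, 40]
New median = 27/2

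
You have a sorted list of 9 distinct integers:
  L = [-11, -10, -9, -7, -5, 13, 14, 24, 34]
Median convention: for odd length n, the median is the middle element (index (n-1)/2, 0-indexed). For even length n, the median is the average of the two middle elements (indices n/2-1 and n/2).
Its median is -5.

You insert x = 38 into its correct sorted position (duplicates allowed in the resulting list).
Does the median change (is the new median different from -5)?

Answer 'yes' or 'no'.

Answer: yes

Derivation:
Old median = -5
Insert x = 38
New median = 4
Changed? yes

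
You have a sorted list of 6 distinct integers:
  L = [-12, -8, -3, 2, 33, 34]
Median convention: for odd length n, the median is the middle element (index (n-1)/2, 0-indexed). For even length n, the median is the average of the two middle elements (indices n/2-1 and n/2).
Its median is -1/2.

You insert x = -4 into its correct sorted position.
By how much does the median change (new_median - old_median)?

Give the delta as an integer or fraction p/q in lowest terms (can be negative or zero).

Old median = -1/2
After inserting x = -4: new sorted = [-12, -8, -4, -3, 2, 33, 34]
New median = -3
Delta = -3 - -1/2 = -5/2

Answer: -5/2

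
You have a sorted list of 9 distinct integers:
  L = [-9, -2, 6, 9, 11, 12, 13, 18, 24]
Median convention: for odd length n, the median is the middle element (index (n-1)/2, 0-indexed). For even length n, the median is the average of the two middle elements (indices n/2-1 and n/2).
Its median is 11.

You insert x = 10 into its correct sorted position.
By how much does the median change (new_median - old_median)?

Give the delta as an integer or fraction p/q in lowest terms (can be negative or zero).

Old median = 11
After inserting x = 10: new sorted = [-9, -2, 6, 9, 10, 11, 12, 13, 18, 24]
New median = 21/2
Delta = 21/2 - 11 = -1/2

Answer: -1/2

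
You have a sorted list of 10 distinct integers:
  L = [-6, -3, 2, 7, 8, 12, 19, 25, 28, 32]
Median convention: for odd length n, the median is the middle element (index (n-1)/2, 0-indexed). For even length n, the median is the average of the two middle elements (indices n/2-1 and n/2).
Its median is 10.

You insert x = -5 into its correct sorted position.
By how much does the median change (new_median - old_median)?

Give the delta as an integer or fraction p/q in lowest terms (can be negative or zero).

Old median = 10
After inserting x = -5: new sorted = [-6, -5, -3, 2, 7, 8, 12, 19, 25, 28, 32]
New median = 8
Delta = 8 - 10 = -2

Answer: -2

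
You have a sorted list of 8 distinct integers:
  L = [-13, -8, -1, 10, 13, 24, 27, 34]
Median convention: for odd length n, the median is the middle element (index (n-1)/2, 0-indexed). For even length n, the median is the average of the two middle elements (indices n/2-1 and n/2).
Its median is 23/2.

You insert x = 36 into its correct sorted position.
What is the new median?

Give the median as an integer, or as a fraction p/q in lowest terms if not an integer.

Answer: 13

Derivation:
Old list (sorted, length 8): [-13, -8, -1, 10, 13, 24, 27, 34]
Old median = 23/2
Insert x = 36
Old length even (8). Middle pair: indices 3,4 = 10,13.
New length odd (9). New median = single middle element.
x = 36: 8 elements are < x, 0 elements are > x.
New sorted list: [-13, -8, -1, 10, 13, 24, 27, 34, 36]
New median = 13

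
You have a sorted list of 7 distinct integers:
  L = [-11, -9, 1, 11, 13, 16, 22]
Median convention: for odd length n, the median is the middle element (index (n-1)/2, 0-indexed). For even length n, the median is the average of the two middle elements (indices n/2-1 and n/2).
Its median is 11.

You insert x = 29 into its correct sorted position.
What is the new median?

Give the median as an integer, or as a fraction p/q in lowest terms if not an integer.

Answer: 12

Derivation:
Old list (sorted, length 7): [-11, -9, 1, 11, 13, 16, 22]
Old median = 11
Insert x = 29
Old length odd (7). Middle was index 3 = 11.
New length even (8). New median = avg of two middle elements.
x = 29: 7 elements are < x, 0 elements are > x.
New sorted list: [-11, -9, 1, 11, 13, 16, 22, 29]
New median = 12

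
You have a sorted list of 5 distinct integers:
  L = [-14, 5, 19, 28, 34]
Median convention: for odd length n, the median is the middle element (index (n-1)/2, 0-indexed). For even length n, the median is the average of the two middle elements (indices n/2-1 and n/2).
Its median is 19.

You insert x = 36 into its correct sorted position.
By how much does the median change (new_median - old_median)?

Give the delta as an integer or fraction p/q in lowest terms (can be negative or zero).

Answer: 9/2

Derivation:
Old median = 19
After inserting x = 36: new sorted = [-14, 5, 19, 28, 34, 36]
New median = 47/2
Delta = 47/2 - 19 = 9/2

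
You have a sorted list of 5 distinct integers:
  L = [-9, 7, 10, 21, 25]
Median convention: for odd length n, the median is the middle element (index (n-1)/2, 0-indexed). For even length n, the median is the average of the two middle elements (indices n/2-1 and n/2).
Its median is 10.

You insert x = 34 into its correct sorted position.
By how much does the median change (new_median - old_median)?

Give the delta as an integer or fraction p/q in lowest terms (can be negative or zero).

Answer: 11/2

Derivation:
Old median = 10
After inserting x = 34: new sorted = [-9, 7, 10, 21, 25, 34]
New median = 31/2
Delta = 31/2 - 10 = 11/2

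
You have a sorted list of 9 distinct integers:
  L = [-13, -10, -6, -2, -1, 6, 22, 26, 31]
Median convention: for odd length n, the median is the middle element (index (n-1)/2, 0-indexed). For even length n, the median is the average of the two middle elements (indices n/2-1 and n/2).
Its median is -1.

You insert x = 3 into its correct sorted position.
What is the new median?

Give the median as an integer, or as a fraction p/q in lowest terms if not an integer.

Old list (sorted, length 9): [-13, -10, -6, -2, -1, 6, 22, 26, 31]
Old median = -1
Insert x = 3
Old length odd (9). Middle was index 4 = -1.
New length even (10). New median = avg of two middle elements.
x = 3: 5 elements are < x, 4 elements are > x.
New sorted list: [-13, -10, -6, -2, -1, 3, 6, 22, 26, 31]
New median = 1

Answer: 1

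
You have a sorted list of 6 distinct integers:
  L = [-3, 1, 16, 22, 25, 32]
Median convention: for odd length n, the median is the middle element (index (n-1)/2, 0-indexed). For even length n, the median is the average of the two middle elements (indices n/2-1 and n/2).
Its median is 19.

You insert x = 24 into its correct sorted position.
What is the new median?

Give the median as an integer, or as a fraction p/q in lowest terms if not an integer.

Old list (sorted, length 6): [-3, 1, 16, 22, 25, 32]
Old median = 19
Insert x = 24
Old length even (6). Middle pair: indices 2,3 = 16,22.
New length odd (7). New median = single middle element.
x = 24: 4 elements are < x, 2 elements are > x.
New sorted list: [-3, 1, 16, 22, 24, 25, 32]
New median = 22

Answer: 22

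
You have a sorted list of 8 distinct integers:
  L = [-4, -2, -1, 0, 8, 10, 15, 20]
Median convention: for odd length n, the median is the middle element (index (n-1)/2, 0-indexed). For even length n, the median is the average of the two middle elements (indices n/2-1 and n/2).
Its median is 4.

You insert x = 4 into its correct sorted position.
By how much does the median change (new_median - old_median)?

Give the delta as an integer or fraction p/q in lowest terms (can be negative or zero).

Old median = 4
After inserting x = 4: new sorted = [-4, -2, -1, 0, 4, 8, 10, 15, 20]
New median = 4
Delta = 4 - 4 = 0

Answer: 0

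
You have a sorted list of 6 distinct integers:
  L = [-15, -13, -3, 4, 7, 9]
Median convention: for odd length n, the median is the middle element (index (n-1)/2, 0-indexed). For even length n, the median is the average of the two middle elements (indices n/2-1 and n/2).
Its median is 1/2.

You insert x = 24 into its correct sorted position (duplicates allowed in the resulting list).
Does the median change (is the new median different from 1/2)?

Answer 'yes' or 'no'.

Answer: yes

Derivation:
Old median = 1/2
Insert x = 24
New median = 4
Changed? yes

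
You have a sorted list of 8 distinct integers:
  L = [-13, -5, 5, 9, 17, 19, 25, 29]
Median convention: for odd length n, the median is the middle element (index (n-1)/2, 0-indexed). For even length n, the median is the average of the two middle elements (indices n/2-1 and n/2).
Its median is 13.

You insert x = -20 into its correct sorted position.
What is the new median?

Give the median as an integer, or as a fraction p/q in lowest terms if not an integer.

Answer: 9

Derivation:
Old list (sorted, length 8): [-13, -5, 5, 9, 17, 19, 25, 29]
Old median = 13
Insert x = -20
Old length even (8). Middle pair: indices 3,4 = 9,17.
New length odd (9). New median = single middle element.
x = -20: 0 elements are < x, 8 elements are > x.
New sorted list: [-20, -13, -5, 5, 9, 17, 19, 25, 29]
New median = 9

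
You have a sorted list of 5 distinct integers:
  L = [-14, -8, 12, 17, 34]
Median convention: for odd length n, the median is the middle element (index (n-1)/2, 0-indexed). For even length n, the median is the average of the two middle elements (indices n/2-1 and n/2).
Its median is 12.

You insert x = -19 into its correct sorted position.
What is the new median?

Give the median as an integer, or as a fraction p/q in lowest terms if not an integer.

Old list (sorted, length 5): [-14, -8, 12, 17, 34]
Old median = 12
Insert x = -19
Old length odd (5). Middle was index 2 = 12.
New length even (6). New median = avg of two middle elements.
x = -19: 0 elements are < x, 5 elements are > x.
New sorted list: [-19, -14, -8, 12, 17, 34]
New median = 2

Answer: 2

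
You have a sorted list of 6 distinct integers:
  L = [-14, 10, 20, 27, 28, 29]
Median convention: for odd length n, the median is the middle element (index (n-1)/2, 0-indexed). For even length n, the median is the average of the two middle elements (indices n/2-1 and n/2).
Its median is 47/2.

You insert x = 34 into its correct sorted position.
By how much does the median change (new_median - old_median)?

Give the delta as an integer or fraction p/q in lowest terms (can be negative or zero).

Answer: 7/2

Derivation:
Old median = 47/2
After inserting x = 34: new sorted = [-14, 10, 20, 27, 28, 29, 34]
New median = 27
Delta = 27 - 47/2 = 7/2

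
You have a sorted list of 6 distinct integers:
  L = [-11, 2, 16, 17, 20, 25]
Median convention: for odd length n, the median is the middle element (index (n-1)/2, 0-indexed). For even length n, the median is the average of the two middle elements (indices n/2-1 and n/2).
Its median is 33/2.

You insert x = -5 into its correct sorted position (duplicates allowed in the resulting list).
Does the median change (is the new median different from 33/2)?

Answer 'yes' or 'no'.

Old median = 33/2
Insert x = -5
New median = 16
Changed? yes

Answer: yes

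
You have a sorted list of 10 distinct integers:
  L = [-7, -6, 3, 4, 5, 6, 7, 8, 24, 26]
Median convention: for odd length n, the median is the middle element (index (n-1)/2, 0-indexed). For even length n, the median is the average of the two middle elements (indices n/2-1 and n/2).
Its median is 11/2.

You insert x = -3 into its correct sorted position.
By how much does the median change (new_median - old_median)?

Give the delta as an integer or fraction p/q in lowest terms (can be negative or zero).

Old median = 11/2
After inserting x = -3: new sorted = [-7, -6, -3, 3, 4, 5, 6, 7, 8, 24, 26]
New median = 5
Delta = 5 - 11/2 = -1/2

Answer: -1/2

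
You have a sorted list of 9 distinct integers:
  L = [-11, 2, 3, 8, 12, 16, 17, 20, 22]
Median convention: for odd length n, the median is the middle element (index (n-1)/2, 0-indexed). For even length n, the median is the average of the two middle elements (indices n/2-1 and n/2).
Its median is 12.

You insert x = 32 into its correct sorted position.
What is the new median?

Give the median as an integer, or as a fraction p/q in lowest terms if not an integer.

Old list (sorted, length 9): [-11, 2, 3, 8, 12, 16, 17, 20, 22]
Old median = 12
Insert x = 32
Old length odd (9). Middle was index 4 = 12.
New length even (10). New median = avg of two middle elements.
x = 32: 9 elements are < x, 0 elements are > x.
New sorted list: [-11, 2, 3, 8, 12, 16, 17, 20, 22, 32]
New median = 14

Answer: 14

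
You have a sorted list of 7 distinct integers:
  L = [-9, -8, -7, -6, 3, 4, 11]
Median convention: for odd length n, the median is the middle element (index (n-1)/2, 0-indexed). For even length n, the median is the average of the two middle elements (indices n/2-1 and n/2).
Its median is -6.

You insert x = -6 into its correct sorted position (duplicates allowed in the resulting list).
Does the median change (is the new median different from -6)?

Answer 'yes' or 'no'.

Old median = -6
Insert x = -6
New median = -6
Changed? no

Answer: no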